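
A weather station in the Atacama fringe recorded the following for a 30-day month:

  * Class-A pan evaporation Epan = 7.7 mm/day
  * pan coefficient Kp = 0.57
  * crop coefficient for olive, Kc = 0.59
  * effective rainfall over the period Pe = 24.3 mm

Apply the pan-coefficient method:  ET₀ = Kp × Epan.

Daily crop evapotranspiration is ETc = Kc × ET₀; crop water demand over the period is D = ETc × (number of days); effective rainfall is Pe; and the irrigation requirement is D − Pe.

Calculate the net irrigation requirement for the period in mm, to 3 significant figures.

ET₀ = 0.57 × 7.7 = 4.3890 mm/d
ETc = Kc × ET₀ = 0.59 × 4.3890 = 2.5895 mm/d
Crop demand D = ETc × 30 d = 2.5895 × 30 = 77.685 mm
D − Pe = 77.685 − 24.3 = 53.385 mm

53.4 mm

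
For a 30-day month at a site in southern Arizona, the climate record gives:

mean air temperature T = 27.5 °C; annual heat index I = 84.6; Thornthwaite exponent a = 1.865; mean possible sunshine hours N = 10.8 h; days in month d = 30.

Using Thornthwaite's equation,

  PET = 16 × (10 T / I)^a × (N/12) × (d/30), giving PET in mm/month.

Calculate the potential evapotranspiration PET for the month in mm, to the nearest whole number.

130 mm

10T/I = 10 × 27.5 / 84.6 = 3.2506
(10T/I)^a = 3.2506^1.865 = 9.0118
Uncorrected PET = 16 × 9.0118 = 144.189 mm
Correction = (N/12)(d/30) = (10.8/12)(30/30) = 0.9000
PET = 144.189 × 0.9000 = 129.770 mm/month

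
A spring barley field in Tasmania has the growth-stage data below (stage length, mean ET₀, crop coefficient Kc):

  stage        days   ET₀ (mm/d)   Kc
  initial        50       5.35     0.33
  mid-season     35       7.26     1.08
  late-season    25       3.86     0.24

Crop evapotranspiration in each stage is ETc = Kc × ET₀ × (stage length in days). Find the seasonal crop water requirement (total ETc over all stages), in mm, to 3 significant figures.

initial: 0.33 × 5.35 × 50 = 88.28 mm
mid-season: 1.08 × 7.26 × 35 = 274.43 mm
late-season: 0.24 × 3.86 × 25 = 23.16 mm
Seasonal total = 385.87 mm

386 mm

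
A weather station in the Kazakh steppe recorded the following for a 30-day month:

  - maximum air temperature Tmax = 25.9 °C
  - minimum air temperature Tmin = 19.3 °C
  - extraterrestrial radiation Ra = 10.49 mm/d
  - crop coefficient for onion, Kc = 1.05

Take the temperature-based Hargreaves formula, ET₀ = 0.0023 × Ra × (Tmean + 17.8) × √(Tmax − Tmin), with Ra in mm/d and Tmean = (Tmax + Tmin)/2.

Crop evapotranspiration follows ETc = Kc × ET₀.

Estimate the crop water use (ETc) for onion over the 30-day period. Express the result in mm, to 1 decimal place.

78.9 mm

Tmean = (25.9 + 19.3)/2 = 22.60 °C
ET₀ = 0.0023 × 10.49 × (22.60 + 17.8) × √6.6 = 0.0023 × 10.49 × 40.40 × 2.5690 = 2.5041 mm/d
ETc = Kc × ET₀ = 1.05 × 2.5041 = 2.6293 mm/d
Over 30 days: 2.6293 × 30 = 78.879 mm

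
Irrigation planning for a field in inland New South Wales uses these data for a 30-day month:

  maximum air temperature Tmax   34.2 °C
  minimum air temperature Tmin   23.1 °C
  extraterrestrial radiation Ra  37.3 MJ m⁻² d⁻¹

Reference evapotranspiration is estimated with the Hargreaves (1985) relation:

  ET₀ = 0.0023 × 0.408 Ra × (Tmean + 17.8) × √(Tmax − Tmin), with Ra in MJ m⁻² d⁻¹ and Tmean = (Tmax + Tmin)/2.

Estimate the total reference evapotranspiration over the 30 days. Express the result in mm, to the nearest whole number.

163 mm

Tmean = (34.2 + 23.1)/2 = 28.65 °C
0.408 Ra = 0.408 × 37.3 = 15.2184 mm/d equivalent
ET₀ = 0.0023 × 15.2184 × (28.65 + 17.8) × √11.1 = 0.0023 × 15.2184 × 46.45 × 3.3317 = 5.4169 mm/d
Over 30 days: 5.4169 × 30 = 162.507 mm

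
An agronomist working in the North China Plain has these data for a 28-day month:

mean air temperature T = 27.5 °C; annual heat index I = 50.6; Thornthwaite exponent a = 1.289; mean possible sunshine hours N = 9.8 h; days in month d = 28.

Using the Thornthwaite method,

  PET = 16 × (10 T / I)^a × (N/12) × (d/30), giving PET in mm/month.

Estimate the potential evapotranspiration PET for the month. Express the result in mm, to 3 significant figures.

10T/I = 10 × 27.5 / 50.6 = 5.4348
(10T/I)^a = 5.4348^1.289 = 8.8644
Uncorrected PET = 16 × 8.8644 = 141.830 mm
Correction = (N/12)(d/30) = (9.8/12)(28/30) = 0.7622
PET = 141.830 × 0.7622 = 108.103 mm/month

108 mm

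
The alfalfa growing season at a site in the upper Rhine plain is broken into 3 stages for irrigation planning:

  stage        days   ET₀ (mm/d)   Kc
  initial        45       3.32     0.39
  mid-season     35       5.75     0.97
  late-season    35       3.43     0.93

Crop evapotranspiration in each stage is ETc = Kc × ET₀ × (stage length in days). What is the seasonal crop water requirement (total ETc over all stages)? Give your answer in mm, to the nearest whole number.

initial: 0.39 × 3.32 × 45 = 58.27 mm
mid-season: 0.97 × 5.75 × 35 = 195.21 mm
late-season: 0.93 × 3.43 × 35 = 111.65 mm
Seasonal total = 365.13 mm

365 mm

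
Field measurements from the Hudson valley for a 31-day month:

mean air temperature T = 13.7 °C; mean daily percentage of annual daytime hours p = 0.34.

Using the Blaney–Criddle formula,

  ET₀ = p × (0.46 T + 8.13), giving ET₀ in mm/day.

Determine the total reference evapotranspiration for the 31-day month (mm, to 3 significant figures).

152 mm

ET₀ = 0.34 × (0.46 × 13.7 + 8.13) = 0.34 × 14.432 = 4.9069 mm/d
Monthly total = 4.9069 × 31 = 152.114 mm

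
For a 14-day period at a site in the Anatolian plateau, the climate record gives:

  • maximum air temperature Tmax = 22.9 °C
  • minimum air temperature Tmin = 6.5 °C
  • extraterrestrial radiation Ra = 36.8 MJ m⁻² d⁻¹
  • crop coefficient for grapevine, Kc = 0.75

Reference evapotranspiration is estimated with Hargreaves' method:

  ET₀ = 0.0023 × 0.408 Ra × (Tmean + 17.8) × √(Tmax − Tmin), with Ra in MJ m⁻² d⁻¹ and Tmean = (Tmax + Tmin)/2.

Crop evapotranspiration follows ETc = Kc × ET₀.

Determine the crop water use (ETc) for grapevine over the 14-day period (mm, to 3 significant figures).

Tmean = (22.9 + 6.5)/2 = 14.70 °C
0.408 Ra = 0.408 × 36.8 = 15.0144 mm/d equivalent
ET₀ = 0.0023 × 15.0144 × (14.70 + 17.8) × √16.4 = 0.0023 × 15.0144 × 32.50 × 4.0497 = 4.5451 mm/d
ETc = Kc × ET₀ = 0.75 × 4.5451 = 3.4088 mm/d
Over 14 days: 3.4088 × 14 = 47.723 mm

47.7 mm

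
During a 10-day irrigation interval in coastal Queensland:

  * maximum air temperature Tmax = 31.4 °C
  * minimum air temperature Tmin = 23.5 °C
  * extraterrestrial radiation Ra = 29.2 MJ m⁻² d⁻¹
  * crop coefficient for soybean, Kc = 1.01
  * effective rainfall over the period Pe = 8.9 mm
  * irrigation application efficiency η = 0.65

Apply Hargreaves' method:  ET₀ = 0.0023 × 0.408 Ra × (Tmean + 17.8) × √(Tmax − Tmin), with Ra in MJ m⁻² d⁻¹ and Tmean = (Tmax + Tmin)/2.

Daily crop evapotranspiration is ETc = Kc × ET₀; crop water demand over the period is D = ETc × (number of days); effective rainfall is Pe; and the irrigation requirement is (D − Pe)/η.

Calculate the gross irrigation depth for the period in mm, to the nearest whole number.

40 mm

Tmean = (31.4 + 23.5)/2 = 27.45 °C
0.408 Ra = 0.408 × 29.2 = 11.9136 mm/d equivalent
ET₀ = 0.0023 × 11.9136 × (27.45 + 17.8) × √7.9 = 0.0023 × 11.9136 × 45.25 × 2.8107 = 3.4850 mm/d
ETc = Kc × ET₀ = 1.01 × 3.4850 = 3.5199 mm/d
Crop demand D = ETc × 10 d = 3.5199 × 10 = 35.199 mm
D − Pe = 35.199 − 8.9 = 26.299 mm
Gross irrigation = 26.299 / 0.65 = 40.460 mm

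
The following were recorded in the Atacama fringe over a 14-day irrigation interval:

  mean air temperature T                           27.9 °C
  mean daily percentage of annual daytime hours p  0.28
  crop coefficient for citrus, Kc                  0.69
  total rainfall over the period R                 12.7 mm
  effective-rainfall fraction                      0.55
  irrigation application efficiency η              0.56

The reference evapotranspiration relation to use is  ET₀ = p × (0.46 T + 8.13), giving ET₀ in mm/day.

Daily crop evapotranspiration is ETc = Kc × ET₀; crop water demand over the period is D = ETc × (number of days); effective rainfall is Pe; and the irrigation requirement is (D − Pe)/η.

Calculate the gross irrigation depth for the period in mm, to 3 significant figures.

ET₀ = 0.28 × (0.46 × 27.9 + 8.13) = 0.28 × 20.964 = 5.8699 mm/d
ETc = Kc × ET₀ = 0.69 × 5.8699 = 4.0502 mm/d
Crop demand D = ETc × 14 d = 4.0502 × 14 = 56.703 mm
Pe = 0.55 × 12.7 = 6.985 mm
D − Pe = 56.703 − 6.985 = 49.718 mm
Gross irrigation = 49.718 / 0.56 = 88.782 mm

88.8 mm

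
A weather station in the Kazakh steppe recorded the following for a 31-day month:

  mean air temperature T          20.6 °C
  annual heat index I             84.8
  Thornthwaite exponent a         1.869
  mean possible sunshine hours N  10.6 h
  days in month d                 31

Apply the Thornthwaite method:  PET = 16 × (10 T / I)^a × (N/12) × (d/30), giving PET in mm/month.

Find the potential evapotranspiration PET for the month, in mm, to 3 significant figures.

76.7 mm

10T/I = 10 × 20.6 / 84.8 = 2.4292
(10T/I)^a = 2.4292^1.869 = 5.2533
Uncorrected PET = 16 × 5.2533 = 84.053 mm
Correction = (N/12)(d/30) = (10.6/12)(31/30) = 0.9128
PET = 84.053 × 0.9128 = 76.724 mm/month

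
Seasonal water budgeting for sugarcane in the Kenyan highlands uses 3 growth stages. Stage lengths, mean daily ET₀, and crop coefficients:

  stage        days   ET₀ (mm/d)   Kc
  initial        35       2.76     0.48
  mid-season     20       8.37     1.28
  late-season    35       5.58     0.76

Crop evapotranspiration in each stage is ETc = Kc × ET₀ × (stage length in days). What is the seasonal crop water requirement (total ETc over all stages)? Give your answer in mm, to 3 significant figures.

initial: 0.48 × 2.76 × 35 = 46.37 mm
mid-season: 1.28 × 8.37 × 20 = 214.27 mm
late-season: 0.76 × 5.58 × 35 = 148.43 mm
Seasonal total = 409.07 mm

409 mm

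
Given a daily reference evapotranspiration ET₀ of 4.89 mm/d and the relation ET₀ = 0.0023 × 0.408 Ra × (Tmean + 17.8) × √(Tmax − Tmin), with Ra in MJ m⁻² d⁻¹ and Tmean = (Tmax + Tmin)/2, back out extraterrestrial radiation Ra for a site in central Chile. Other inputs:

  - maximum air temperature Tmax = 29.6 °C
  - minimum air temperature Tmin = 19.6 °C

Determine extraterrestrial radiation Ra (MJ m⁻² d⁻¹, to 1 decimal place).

Tmean = (29.6+19.6)/2 = 24.60 °C; ΔT = 10.0
Ra = ET₀ / [0.0023 × 0.408 × (Tmean+17.8) × √ΔT]
   = 4.89 / (0.0023 × 0.408 × 42.40 × 3.1623) = 38.864 MJ m⁻² d⁻¹

38.9 MJ m⁻² d⁻¹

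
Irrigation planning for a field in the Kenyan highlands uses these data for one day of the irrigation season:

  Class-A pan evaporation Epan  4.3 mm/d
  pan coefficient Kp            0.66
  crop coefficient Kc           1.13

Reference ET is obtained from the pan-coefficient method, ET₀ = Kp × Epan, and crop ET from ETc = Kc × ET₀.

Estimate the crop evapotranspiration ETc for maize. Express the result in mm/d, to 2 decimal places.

3.21 mm/d

ET₀ = 0.66 × 4.3 = 2.8380 mm/d
ETc = Kc × ET₀ = 1.13 × 2.8380 = 3.2069 mm/d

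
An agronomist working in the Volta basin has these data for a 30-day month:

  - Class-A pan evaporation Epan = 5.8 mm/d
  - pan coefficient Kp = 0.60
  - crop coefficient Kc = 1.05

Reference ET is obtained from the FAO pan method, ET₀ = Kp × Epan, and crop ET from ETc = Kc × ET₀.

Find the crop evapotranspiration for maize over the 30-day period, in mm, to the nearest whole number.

110 mm

ET₀ = 0.60 × 5.8 = 3.4800 mm/d
ETc = Kc × ET₀ = 1.05 × 3.4800 = 3.6540 mm/d
Over 30 days: 3.6540 × 30 = 109.620 mm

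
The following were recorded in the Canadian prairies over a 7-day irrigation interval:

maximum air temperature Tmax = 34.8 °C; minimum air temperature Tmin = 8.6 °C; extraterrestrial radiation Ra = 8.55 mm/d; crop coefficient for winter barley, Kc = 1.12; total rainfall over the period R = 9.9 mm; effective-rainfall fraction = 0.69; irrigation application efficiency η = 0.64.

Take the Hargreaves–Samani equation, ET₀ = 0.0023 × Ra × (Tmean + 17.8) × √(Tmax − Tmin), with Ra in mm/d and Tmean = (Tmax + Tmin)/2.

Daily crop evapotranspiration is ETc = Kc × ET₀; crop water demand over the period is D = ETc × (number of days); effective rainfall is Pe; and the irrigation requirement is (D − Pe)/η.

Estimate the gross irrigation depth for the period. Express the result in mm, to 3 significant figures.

38.0 mm

Tmean = (34.8 + 8.6)/2 = 21.70 °C
ET₀ = 0.0023 × 8.55 × (21.70 + 17.8) × √26.2 = 0.0023 × 8.55 × 39.50 × 5.1186 = 3.9760 mm/d
ETc = Kc × ET₀ = 1.12 × 3.9760 = 4.4531 mm/d
Crop demand D = ETc × 7 d = 4.4531 × 7 = 31.172 mm
Pe = 0.69 × 9.9 = 6.831 mm
D − Pe = 31.172 − 6.831 = 24.341 mm
Gross irrigation = 24.341 / 0.64 = 38.033 mm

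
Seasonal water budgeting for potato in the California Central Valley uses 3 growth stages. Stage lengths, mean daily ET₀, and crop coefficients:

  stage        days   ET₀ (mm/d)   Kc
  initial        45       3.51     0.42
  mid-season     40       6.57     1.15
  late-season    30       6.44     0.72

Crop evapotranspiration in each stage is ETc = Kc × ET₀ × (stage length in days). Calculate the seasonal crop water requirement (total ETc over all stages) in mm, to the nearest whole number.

508 mm

initial: 0.42 × 3.51 × 45 = 66.34 mm
mid-season: 1.15 × 6.57 × 40 = 302.22 mm
late-season: 0.72 × 6.44 × 30 = 139.10 mm
Seasonal total = 507.66 mm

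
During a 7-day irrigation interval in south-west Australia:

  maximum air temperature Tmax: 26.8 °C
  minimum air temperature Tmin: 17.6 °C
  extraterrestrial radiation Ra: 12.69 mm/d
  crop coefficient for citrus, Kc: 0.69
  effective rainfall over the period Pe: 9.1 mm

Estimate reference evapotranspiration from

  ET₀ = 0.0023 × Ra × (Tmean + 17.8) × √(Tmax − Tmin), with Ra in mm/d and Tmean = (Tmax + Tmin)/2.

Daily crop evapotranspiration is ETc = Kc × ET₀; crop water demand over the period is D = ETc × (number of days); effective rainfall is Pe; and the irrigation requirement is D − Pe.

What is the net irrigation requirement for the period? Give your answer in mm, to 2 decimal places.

8.00 mm

Tmean = (26.8 + 17.6)/2 = 22.20 °C
ET₀ = 0.0023 × 12.69 × (22.20 + 17.8) × √9.2 = 0.0023 × 12.69 × 40.00 × 3.0332 = 3.5412 mm/d
ETc = Kc × ET₀ = 0.69 × 3.5412 = 2.4434 mm/d
Crop demand D = ETc × 7 d = 2.4434 × 7 = 17.104 mm
D − Pe = 17.104 − 9.1 = 8.004 mm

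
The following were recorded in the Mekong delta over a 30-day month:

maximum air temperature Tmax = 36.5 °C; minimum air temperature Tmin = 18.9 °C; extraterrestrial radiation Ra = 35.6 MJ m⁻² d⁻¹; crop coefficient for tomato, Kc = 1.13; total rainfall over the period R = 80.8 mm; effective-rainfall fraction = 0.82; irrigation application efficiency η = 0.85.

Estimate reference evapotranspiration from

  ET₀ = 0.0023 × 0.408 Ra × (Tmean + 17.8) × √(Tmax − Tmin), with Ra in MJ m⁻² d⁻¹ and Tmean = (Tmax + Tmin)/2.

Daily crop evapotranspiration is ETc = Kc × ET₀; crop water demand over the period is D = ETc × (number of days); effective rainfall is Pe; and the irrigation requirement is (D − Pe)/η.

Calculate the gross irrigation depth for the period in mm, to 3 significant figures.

176 mm

Tmean = (36.5 + 18.9)/2 = 27.70 °C
0.408 Ra = 0.408 × 35.6 = 14.5248 mm/d equivalent
ET₀ = 0.0023 × 14.5248 × (27.70 + 17.8) × √17.6 = 0.0023 × 14.5248 × 45.50 × 4.1952 = 6.3768 mm/d
ETc = Kc × ET₀ = 1.13 × 6.3768 = 7.2058 mm/d
Crop demand D = ETc × 30 d = 7.2058 × 30 = 216.174 mm
Pe = 0.82 × 80.8 = 66.256 mm
D − Pe = 216.174 − 66.256 = 149.918 mm
Gross irrigation = 149.918 / 0.85 = 176.374 mm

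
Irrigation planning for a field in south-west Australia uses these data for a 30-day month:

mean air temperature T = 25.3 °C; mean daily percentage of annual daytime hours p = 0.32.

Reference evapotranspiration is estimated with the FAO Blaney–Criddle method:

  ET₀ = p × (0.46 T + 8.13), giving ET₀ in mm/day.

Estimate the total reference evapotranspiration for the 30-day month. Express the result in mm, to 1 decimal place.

ET₀ = 0.32 × (0.46 × 25.3 + 8.13) = 0.32 × 19.768 = 6.3258 mm/d
Monthly total = 6.3258 × 30 = 189.774 mm

189.8 mm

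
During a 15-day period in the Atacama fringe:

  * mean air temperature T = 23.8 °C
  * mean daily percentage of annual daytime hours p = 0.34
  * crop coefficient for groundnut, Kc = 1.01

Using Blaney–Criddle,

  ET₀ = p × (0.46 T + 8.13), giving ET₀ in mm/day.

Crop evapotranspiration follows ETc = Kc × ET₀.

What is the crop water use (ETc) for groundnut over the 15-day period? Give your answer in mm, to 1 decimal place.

ET₀ = 0.34 × (0.46 × 23.8 + 8.13) = 0.34 × 19.078 = 6.4865 mm/d
ETc = Kc × ET₀ = 1.01 × 6.4865 = 6.5514 mm/d
Over 15 days: 6.5514 × 15 = 98.271 mm

98.3 mm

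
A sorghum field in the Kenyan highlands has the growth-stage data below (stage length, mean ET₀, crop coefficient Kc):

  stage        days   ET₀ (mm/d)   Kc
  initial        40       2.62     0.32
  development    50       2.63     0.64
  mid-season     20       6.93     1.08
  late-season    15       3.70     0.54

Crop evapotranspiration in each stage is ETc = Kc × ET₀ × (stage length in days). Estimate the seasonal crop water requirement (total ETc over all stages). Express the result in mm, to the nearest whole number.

initial: 0.32 × 2.62 × 40 = 33.54 mm
development: 0.64 × 2.63 × 50 = 84.16 mm
mid-season: 1.08 × 6.93 × 20 = 149.69 mm
late-season: 0.54 × 3.70 × 15 = 29.97 mm
Seasonal total = 297.36 mm

297 mm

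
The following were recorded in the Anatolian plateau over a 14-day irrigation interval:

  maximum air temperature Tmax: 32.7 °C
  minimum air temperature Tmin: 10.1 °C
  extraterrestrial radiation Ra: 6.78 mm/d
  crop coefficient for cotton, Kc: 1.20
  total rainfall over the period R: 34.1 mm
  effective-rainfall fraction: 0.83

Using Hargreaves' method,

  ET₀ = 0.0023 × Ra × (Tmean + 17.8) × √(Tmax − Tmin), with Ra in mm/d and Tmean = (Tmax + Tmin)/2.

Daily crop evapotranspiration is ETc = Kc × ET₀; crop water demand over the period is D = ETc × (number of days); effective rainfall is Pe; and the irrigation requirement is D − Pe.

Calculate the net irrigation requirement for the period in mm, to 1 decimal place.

Tmean = (32.7 + 10.1)/2 = 21.40 °C
ET₀ = 0.0023 × 6.78 × (21.40 + 17.8) × √22.6 = 0.0023 × 6.78 × 39.20 × 4.7539 = 2.9060 mm/d
ETc = Kc × ET₀ = 1.20 × 2.9060 = 3.4872 mm/d
Crop demand D = ETc × 14 d = 3.4872 × 14 = 48.821 mm
Pe = 0.83 × 34.1 = 28.303 mm
D − Pe = 48.821 − 28.303 = 20.518 mm

20.5 mm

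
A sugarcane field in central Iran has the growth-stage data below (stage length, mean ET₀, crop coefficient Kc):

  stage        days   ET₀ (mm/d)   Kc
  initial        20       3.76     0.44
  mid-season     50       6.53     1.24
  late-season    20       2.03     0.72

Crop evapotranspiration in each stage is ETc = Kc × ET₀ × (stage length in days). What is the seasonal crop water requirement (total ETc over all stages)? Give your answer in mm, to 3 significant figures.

467 mm

initial: 0.44 × 3.76 × 20 = 33.09 mm
mid-season: 1.24 × 6.53 × 50 = 404.86 mm
late-season: 0.72 × 2.03 × 20 = 29.23 mm
Seasonal total = 467.18 mm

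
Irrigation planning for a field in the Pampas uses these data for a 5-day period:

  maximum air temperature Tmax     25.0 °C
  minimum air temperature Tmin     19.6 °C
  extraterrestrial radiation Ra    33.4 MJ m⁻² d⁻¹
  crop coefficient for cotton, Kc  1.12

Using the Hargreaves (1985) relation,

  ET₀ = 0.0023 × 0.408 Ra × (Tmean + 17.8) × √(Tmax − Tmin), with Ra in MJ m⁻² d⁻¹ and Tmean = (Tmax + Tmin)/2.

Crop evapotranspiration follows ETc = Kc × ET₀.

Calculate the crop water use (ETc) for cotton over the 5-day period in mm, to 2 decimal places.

Tmean = (25.0 + 19.6)/2 = 22.30 °C
0.408 Ra = 0.408 × 33.4 = 13.6272 mm/d equivalent
ET₀ = 0.0023 × 13.6272 × (22.30 + 17.8) × √5.4 = 0.0023 × 13.6272 × 40.10 × 2.3238 = 2.9206 mm/d
ETc = Kc × ET₀ = 1.12 × 2.9206 = 3.2711 mm/d
Over 5 days: 3.2711 × 5 = 16.356 mm

16.36 mm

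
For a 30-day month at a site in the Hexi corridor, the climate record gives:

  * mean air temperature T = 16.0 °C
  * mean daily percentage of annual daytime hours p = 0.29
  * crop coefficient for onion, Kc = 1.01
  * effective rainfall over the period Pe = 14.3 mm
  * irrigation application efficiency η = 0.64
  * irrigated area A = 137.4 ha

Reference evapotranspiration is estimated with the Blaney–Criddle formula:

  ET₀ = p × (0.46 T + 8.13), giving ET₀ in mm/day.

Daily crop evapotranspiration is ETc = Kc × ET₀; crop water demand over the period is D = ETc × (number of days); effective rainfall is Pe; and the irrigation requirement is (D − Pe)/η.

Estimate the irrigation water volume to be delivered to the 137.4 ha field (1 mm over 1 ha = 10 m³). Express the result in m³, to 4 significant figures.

261500 m³

ET₀ = 0.29 × (0.46 × 16.0 + 8.13) = 0.29 × 15.490 = 4.4921 mm/d
ETc = Kc × ET₀ = 1.01 × 4.4921 = 4.5370 mm/d
Crop demand D = ETc × 30 d = 4.5370 × 30 = 136.110 mm
D − Pe = 136.110 − 14.3 = 121.810 mm
Gross irrigation = 121.810 / 0.64 = 190.328 mm
Volume = 190.328 mm × 137.4 ha × 10 = 261510.7 m³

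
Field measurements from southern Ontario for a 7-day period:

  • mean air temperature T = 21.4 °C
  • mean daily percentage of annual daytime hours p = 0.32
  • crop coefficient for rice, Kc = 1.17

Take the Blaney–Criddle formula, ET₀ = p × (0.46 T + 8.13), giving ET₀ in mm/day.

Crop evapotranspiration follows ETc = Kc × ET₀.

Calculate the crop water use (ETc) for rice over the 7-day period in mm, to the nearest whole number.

ET₀ = 0.32 × (0.46 × 21.4 + 8.13) = 0.32 × 17.974 = 5.7517 mm/d
ETc = Kc × ET₀ = 1.17 × 5.7517 = 6.7295 mm/d
Over 7 days: 6.7295 × 7 = 47.107 mm

47 mm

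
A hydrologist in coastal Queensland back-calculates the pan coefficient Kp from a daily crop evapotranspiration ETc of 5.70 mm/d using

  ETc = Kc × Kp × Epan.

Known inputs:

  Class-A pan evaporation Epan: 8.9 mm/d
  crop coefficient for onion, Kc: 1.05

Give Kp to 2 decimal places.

0.61

ETc = Kc × Kp × Epan  ⇒  Kp = ETc / (Kc × Epan)
Kp = 5.70 / (1.05 × 8.9) = 5.70 / 9.345 = 0.6100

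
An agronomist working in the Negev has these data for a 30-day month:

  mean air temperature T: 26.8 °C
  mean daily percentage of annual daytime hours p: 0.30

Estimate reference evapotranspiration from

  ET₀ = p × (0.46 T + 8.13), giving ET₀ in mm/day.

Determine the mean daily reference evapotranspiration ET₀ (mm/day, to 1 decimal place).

ET₀ = 0.30 × (0.46 × 26.8 + 8.13) = 0.30 × 20.458 = 6.1374 mm/d

6.1 mm/day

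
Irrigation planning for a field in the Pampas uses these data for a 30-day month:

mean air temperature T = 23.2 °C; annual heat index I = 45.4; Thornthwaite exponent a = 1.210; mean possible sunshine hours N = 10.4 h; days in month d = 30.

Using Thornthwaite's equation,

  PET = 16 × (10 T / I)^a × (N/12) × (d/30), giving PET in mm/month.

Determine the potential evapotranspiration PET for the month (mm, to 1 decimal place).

99.8 mm

10T/I = 10 × 23.2 / 45.4 = 5.1101
(10T/I)^a = 5.1101^1.210 = 7.1978
Uncorrected PET = 16 × 7.1978 = 115.165 mm
Correction = (N/12)(d/30) = (10.4/12)(30/30) = 0.8667
PET = 115.165 × 0.8667 = 99.814 mm/month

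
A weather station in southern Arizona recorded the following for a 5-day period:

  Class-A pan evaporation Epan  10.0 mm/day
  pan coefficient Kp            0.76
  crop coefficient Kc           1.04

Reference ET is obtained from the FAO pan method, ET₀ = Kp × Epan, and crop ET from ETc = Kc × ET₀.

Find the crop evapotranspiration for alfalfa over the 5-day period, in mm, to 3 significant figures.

ET₀ = 0.76 × 10.0 = 7.6000 mm/d
ETc = Kc × ET₀ = 1.04 × 7.6000 = 7.9040 mm/d
Over 5 days: 7.9040 × 5 = 39.520 mm

39.5 mm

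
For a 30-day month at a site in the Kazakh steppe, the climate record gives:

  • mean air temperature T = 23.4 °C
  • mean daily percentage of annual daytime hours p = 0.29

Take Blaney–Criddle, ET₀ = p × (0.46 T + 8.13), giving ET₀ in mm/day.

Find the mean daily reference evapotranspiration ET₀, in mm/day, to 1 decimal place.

5.5 mm/day

ET₀ = 0.29 × (0.46 × 23.4 + 8.13) = 0.29 × 18.894 = 5.4793 mm/d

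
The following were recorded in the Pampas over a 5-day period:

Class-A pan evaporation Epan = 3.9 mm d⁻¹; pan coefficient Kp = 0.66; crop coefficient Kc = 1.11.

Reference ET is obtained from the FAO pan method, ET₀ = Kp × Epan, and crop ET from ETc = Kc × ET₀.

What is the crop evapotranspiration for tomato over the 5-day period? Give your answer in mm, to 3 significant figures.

14.3 mm

ET₀ = 0.66 × 3.9 = 2.5740 mm/d
ETc = Kc × ET₀ = 1.11 × 2.5740 = 2.8571 mm/d
Over 5 days: 2.8571 × 5 = 14.286 mm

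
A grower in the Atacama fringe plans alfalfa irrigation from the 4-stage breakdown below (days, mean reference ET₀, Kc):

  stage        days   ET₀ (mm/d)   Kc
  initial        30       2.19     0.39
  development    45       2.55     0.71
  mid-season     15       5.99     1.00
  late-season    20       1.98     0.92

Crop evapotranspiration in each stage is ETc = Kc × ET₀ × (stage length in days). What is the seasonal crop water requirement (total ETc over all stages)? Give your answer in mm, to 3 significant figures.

initial: 0.39 × 2.19 × 30 = 25.62 mm
development: 0.71 × 2.55 × 45 = 81.47 mm
mid-season: 1.00 × 5.99 × 15 = 89.85 mm
late-season: 0.92 × 1.98 × 20 = 36.43 mm
Seasonal total = 233.37 mm

233 mm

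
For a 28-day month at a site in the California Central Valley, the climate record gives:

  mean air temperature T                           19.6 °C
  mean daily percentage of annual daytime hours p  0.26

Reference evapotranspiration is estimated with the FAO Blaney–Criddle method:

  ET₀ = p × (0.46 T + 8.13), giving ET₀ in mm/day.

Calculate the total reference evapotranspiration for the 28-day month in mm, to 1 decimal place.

ET₀ = 0.26 × (0.46 × 19.6 + 8.13) = 0.26 × 17.146 = 4.4580 mm/d
Monthly total = 4.4580 × 28 = 124.824 mm

124.8 mm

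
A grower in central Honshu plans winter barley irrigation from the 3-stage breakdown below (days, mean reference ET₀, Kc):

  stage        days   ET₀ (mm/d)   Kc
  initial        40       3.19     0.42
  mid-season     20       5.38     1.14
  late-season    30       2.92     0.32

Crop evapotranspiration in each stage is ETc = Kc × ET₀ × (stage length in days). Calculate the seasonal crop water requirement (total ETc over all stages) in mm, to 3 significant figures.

204 mm

initial: 0.42 × 3.19 × 40 = 53.59 mm
mid-season: 1.14 × 5.38 × 20 = 122.66 mm
late-season: 0.32 × 2.92 × 30 = 28.03 mm
Seasonal total = 204.28 mm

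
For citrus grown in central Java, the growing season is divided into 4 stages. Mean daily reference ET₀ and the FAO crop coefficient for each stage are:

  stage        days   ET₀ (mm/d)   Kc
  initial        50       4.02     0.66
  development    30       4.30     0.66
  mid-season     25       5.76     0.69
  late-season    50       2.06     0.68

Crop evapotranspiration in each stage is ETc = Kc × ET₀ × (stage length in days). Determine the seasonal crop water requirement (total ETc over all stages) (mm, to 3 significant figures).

initial: 0.66 × 4.02 × 50 = 132.66 mm
development: 0.66 × 4.30 × 30 = 85.14 mm
mid-season: 0.69 × 5.76 × 25 = 99.36 mm
late-season: 0.68 × 2.06 × 50 = 70.04 mm
Seasonal total = 387.20 mm

387 mm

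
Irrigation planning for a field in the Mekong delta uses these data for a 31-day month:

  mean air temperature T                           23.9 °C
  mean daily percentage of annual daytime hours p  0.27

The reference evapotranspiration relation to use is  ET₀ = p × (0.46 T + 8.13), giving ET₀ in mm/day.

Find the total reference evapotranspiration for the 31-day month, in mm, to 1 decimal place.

160.1 mm

ET₀ = 0.27 × (0.46 × 23.9 + 8.13) = 0.27 × 19.124 = 5.1635 mm/d
Monthly total = 5.1635 × 31 = 160.069 mm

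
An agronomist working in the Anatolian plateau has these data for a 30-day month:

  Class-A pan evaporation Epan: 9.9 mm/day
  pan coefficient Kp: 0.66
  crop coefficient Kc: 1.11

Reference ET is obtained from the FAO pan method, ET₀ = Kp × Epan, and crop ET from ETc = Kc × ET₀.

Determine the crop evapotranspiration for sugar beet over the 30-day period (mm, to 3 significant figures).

ET₀ = 0.66 × 9.9 = 6.5340 mm/d
ETc = Kc × ET₀ = 1.11 × 6.5340 = 7.2527 mm/d
Over 30 days: 7.2527 × 30 = 217.581 mm

218 mm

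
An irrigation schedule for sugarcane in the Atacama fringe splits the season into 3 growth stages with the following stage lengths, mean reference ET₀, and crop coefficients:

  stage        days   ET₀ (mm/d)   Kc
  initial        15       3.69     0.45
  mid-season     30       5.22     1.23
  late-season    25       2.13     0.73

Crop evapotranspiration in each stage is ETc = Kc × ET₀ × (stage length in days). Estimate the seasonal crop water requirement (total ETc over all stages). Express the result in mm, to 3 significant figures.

256 mm

initial: 0.45 × 3.69 × 15 = 24.91 mm
mid-season: 1.23 × 5.22 × 30 = 192.62 mm
late-season: 0.73 × 2.13 × 25 = 38.87 mm
Seasonal total = 256.40 mm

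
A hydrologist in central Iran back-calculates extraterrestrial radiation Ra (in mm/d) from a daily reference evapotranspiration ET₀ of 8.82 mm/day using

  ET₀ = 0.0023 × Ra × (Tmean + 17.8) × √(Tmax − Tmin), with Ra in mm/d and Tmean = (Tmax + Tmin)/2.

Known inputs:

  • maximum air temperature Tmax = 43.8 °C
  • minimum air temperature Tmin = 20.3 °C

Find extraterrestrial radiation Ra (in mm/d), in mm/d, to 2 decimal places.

Tmean = 32.05 °C; √ΔT = 4.8477
Ra = ET₀ / [0.0023 × (Tmean+17.8) × √ΔT] = 8.82 / (0.0023 × 49.85 × 4.8477) = 15.869 mm/d

15.87 mm/d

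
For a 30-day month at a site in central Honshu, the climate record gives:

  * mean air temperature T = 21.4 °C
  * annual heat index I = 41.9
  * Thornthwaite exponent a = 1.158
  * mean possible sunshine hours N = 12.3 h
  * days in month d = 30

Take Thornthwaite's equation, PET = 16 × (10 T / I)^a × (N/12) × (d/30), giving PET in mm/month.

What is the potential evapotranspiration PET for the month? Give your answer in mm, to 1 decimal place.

10T/I = 10 × 21.4 / 41.9 = 5.1074
(10T/I)^a = 5.1074^1.158 = 6.6084
Uncorrected PET = 16 × 6.6084 = 105.734 mm
Correction = (N/12)(d/30) = (12.3/12)(30/30) = 1.0250
PET = 105.734 × 1.0250 = 108.377 mm/month

108.4 mm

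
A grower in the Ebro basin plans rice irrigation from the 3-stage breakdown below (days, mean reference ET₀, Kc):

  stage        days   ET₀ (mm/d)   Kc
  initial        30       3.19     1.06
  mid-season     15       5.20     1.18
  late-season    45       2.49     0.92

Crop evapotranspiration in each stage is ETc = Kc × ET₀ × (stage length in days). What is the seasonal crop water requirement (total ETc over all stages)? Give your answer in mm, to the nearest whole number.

297 mm

initial: 1.06 × 3.19 × 30 = 101.44 mm
mid-season: 1.18 × 5.20 × 15 = 92.04 mm
late-season: 0.92 × 2.49 × 45 = 103.09 mm
Seasonal total = 296.57 mm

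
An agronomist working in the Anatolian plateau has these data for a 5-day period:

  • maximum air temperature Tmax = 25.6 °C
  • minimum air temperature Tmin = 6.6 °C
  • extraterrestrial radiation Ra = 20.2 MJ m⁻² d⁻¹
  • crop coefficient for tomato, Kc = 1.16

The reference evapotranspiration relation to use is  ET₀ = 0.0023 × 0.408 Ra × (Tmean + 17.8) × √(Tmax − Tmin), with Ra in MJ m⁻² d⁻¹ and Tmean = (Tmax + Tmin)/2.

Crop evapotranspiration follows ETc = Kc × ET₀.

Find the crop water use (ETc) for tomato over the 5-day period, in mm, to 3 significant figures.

16.2 mm

Tmean = (25.6 + 6.6)/2 = 16.10 °C
0.408 Ra = 0.408 × 20.2 = 8.2416 mm/d equivalent
ET₀ = 0.0023 × 8.2416 × (16.10 + 17.8) × √19.0 = 0.0023 × 8.2416 × 33.90 × 4.3589 = 2.8010 mm/d
ETc = Kc × ET₀ = 1.16 × 2.8010 = 3.2492 mm/d
Over 5 days: 3.2492 × 5 = 16.246 mm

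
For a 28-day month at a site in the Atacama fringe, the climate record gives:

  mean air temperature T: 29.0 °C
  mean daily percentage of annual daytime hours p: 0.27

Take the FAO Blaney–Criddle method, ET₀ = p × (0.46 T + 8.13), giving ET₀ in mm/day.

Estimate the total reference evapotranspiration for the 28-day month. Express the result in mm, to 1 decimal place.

162.3 mm

ET₀ = 0.27 × (0.46 × 29.0 + 8.13) = 0.27 × 21.470 = 5.7969 mm/d
Monthly total = 5.7969 × 28 = 162.313 mm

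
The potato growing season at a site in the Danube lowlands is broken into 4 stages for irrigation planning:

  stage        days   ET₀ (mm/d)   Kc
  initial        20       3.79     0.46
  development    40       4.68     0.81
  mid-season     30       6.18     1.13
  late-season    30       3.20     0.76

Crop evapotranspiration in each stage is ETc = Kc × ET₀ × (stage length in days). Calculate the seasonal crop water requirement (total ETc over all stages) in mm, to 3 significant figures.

initial: 0.46 × 3.79 × 20 = 34.87 mm
development: 0.81 × 4.68 × 40 = 151.63 mm
mid-season: 1.13 × 6.18 × 30 = 209.50 mm
late-season: 0.76 × 3.20 × 30 = 72.96 mm
Seasonal total = 468.96 mm

469 mm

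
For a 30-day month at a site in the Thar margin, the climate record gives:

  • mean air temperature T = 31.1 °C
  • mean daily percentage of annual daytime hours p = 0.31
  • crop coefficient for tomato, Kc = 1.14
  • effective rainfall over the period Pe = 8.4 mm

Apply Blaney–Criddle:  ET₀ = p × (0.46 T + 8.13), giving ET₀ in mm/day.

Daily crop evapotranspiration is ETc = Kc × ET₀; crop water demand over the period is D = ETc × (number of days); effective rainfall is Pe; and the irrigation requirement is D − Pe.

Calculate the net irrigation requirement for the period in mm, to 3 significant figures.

229 mm

ET₀ = 0.31 × (0.46 × 31.1 + 8.13) = 0.31 × 22.436 = 6.9552 mm/d
ETc = Kc × ET₀ = 1.14 × 6.9552 = 7.9289 mm/d
Crop demand D = ETc × 30 d = 7.9289 × 30 = 237.867 mm
D − Pe = 237.867 − 8.4 = 229.467 mm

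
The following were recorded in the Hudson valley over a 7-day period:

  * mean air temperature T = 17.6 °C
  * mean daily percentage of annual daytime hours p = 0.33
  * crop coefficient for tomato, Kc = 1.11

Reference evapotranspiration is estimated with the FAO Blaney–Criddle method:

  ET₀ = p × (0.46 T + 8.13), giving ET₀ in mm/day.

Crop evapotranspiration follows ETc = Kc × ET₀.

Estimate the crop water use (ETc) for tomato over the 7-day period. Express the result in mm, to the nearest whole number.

42 mm

ET₀ = 0.33 × (0.46 × 17.6 + 8.13) = 0.33 × 16.226 = 5.3546 mm/d
ETc = Kc × ET₀ = 1.11 × 5.3546 = 5.9436 mm/d
Over 7 days: 5.9436 × 7 = 41.605 mm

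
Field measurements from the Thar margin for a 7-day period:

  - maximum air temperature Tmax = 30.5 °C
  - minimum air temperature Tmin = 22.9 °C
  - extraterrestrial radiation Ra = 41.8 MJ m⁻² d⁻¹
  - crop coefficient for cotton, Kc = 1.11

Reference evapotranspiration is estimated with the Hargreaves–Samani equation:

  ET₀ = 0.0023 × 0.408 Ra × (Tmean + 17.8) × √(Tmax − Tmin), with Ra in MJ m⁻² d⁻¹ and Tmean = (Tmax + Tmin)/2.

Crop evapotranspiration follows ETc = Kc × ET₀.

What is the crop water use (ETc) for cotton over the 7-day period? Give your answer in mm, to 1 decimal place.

37.4 mm

Tmean = (30.5 + 22.9)/2 = 26.70 °C
0.408 Ra = 0.408 × 41.8 = 17.0544 mm/d equivalent
ET₀ = 0.0023 × 17.0544 × (26.70 + 17.8) × √7.6 = 0.0023 × 17.0544 × 44.50 × 2.7568 = 4.8120 mm/d
ETc = Kc × ET₀ = 1.11 × 4.8120 = 5.3413 mm/d
Over 7 days: 5.3413 × 7 = 37.389 mm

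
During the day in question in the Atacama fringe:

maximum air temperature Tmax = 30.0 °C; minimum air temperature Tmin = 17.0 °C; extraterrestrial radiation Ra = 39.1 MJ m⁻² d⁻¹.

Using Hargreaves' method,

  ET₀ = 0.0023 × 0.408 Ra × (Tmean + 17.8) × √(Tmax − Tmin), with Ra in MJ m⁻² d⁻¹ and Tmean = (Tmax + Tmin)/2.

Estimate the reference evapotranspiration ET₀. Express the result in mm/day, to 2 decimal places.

5.46 mm/day

Tmean = (30.0 + 17.0)/2 = 23.50 °C
0.408 Ra = 0.408 × 39.1 = 15.9528 mm/d equivalent
ET₀ = 0.0023 × 15.9528 × (23.50 + 17.8) × √13.0 = 0.0023 × 15.9528 × 41.30 × 3.6056 = 5.4638 mm/d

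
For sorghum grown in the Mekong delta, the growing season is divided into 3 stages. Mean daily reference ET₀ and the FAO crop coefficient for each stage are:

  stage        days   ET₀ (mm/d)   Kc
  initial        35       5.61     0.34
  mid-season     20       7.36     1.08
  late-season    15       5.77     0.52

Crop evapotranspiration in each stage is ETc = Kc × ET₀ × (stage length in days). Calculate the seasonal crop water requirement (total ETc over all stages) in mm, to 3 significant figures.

initial: 0.34 × 5.61 × 35 = 66.76 mm
mid-season: 1.08 × 7.36 × 20 = 158.98 mm
late-season: 0.52 × 5.77 × 15 = 45.01 mm
Seasonal total = 270.75 mm

271 mm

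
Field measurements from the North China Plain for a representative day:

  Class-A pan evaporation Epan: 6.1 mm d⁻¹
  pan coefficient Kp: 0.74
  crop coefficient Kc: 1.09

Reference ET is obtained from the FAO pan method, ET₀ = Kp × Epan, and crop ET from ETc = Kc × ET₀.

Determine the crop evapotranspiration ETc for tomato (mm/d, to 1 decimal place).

ET₀ = 0.74 × 6.1 = 4.5140 mm/d
ETc = Kc × ET₀ = 1.09 × 4.5140 = 4.9203 mm/d

4.9 mm/d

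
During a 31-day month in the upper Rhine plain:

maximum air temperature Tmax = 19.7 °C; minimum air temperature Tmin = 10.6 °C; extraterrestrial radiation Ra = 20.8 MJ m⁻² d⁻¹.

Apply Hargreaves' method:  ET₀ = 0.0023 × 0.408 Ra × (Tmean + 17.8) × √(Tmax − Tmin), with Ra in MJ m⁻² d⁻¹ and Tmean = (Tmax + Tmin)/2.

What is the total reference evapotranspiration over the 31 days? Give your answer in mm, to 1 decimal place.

60.1 mm

Tmean = (19.7 + 10.6)/2 = 15.15 °C
0.408 Ra = 0.408 × 20.8 = 8.4864 mm/d equivalent
ET₀ = 0.0023 × 8.4864 × (15.15 + 17.8) × √9.1 = 0.0023 × 8.4864 × 32.95 × 3.0166 = 1.9401 mm/d
Over 31 days: 1.9401 × 31 = 60.143 mm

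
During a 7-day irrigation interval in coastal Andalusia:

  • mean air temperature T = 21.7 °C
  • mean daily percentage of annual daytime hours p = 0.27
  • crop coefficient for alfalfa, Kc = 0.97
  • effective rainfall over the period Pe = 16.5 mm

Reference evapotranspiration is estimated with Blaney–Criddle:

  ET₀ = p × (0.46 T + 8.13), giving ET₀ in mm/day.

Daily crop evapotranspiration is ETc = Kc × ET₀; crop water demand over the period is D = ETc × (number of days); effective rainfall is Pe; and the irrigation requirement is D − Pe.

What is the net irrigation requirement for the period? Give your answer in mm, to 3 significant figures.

16.7 mm

ET₀ = 0.27 × (0.46 × 21.7 + 8.13) = 0.27 × 18.112 = 4.8902 mm/d
ETc = Kc × ET₀ = 0.97 × 4.8902 = 4.7435 mm/d
Crop demand D = ETc × 7 d = 4.7435 × 7 = 33.205 mm
D − Pe = 33.205 − 16.5 = 16.705 mm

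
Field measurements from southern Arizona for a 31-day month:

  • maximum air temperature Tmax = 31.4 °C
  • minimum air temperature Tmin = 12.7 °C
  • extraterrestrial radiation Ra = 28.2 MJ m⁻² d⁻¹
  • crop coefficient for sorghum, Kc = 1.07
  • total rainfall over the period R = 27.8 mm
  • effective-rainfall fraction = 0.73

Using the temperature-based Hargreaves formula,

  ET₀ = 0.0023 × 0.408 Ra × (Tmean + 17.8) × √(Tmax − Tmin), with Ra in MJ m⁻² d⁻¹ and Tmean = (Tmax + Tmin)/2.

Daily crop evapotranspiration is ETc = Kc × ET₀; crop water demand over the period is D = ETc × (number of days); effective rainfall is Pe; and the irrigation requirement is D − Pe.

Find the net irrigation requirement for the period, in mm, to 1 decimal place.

Tmean = (31.4 + 12.7)/2 = 22.05 °C
0.408 Ra = 0.408 × 28.2 = 11.5056 mm/d equivalent
ET₀ = 0.0023 × 11.5056 × (22.05 + 17.8) × √18.7 = 0.0023 × 11.5056 × 39.85 × 4.3243 = 4.5602 mm/d
ETc = Kc × ET₀ = 1.07 × 4.5602 = 4.8794 mm/d
Crop demand D = ETc × 31 d = 4.8794 × 31 = 151.261 mm
Pe = 0.73 × 27.8 = 20.294 mm
D − Pe = 151.261 − 20.294 = 130.967 mm

131.0 mm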